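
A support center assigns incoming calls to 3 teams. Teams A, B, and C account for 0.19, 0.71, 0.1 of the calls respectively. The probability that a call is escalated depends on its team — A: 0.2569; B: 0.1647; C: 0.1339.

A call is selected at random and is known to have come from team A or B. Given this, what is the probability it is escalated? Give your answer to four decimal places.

0.1842

Let S = {A, B}.
P(S) = 0.19 + 0.71 = 0.9.
P(E ∩ S) = 0.2569·0.19 + 0.1647·0.71 = 0.048811 + 0.116937 = 0.165748.
P(E | S) = 0.165748 / 0.9 = 0.184164…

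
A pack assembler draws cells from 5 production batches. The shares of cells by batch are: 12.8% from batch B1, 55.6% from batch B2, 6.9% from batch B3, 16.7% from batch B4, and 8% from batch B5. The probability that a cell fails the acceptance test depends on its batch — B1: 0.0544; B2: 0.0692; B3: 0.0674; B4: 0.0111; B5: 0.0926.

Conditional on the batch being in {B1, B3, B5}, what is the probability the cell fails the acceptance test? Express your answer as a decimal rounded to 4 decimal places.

Let S = {B1, B3, B5}.
P(S) = 0.128 + 0.069 + 0.08 = 0.277.
P(F ∩ S) = 0.0544·0.128 + 0.0674·0.069 + 0.0926·0.08 = 0.0069632 + 0.0046506 + 0.007408 = 0.0190218.
P(F | S) = 0.0190218 / 0.277 = 0.068671…

P(F|S) ≈ 0.0687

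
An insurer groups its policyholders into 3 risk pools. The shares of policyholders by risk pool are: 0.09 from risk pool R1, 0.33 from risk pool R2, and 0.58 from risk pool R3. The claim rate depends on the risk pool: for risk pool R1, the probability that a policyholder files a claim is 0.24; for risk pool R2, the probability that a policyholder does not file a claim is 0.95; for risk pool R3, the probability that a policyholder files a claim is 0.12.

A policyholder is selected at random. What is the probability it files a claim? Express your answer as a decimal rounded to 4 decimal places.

P(C|R2) = 1 − 0.95 = 0.05.
P(C) = P(C|R1)·P(R1) + P(C|R2)·P(R2) + P(C|R3)·P(R3)
      = 0.24·0.09 + 0.05·0.33 + 0.12·0.58
      = 0.0216 + 0.0165 + 0.0696 = 0.1077

0.1077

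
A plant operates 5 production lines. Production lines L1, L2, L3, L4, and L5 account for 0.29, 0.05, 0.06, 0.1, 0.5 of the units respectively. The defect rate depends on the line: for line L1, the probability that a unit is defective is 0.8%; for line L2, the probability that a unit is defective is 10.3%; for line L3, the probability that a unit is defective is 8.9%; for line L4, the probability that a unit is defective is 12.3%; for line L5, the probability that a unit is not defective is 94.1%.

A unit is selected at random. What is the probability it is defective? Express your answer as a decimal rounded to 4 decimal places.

P(D) ≈ 0.0546

P(D|L5) = 1 − 0.941 = 0.059.
By the law of total probability,
P(D) = P(D|L1)·P(L1) + P(D|L2)·P(L2) + P(D|L3)·P(L3) + P(D|L4)·P(L4) + P(D|L5)·P(L5)
      = 0.008·0.29 + 0.103·0.05 + 0.089·0.06 + 0.123·0.1 + 0.059·0.5
      = 0.00232 + 0.00515 + 0.00534 + 0.0123 + 0.0295 = 0.05461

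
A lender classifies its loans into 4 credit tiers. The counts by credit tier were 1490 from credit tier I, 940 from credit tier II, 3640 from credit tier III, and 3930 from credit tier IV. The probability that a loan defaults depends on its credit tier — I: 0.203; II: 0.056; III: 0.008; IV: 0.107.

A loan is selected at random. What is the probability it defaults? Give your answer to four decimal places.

Total: 1490 + 940 + 3640 + 3930 = 10000.
P(I) = 1490/10000 = 0.149. P(II) = 940/10000 = 0.094. P(III) = 3640/10000 = 0.364. P(IV) = 3930/10000 = 0.393.
P(D) = P(D|I)·P(I) + P(D|II)·P(II) + P(D|III)·P(III) + P(D|IV)·P(IV)
      = 0.203·0.149 + 0.056·0.094 + 0.008·0.364 + 0.107·0.393
      = 0.030247 + 0.005264 + 0.002912 + 0.042051 = 0.080474

0.0805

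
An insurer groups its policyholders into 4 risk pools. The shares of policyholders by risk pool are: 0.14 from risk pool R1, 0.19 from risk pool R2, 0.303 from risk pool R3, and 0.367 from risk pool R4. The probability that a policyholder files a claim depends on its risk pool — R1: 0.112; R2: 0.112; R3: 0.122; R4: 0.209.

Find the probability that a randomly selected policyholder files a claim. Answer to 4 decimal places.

P(C) = P(C|R1)·P(R1) + P(C|R2)·P(R2) + P(C|R3)·P(R3) + P(C|R4)·P(R4)
      = 0.112·0.14 + 0.112·0.19 + 0.122·0.303 + 0.209·0.367
      = 0.01568 + 0.02128 + 0.036966 + 0.076703 = 0.150629

P(C) ≈ 0.1506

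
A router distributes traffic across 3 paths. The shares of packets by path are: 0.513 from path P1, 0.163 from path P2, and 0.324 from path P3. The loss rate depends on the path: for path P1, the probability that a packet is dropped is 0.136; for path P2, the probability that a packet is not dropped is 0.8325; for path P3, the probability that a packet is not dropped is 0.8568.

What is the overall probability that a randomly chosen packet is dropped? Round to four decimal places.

P(L) ≈ 0.1435

P(L|P2) = 1 − 0.8325 = 0.1675.
P(L|P3) = 1 − 0.8568 = 0.1432.
P(L) = P(L|P1)·P(P1) + P(L|P2)·P(P2) + P(L|P3)·P(P3)
      = 0.136·0.513 + 0.1675·0.163 + 0.1432·0.324
      = 0.069768 + 0.0273025 + 0.0463968 = 0.1434673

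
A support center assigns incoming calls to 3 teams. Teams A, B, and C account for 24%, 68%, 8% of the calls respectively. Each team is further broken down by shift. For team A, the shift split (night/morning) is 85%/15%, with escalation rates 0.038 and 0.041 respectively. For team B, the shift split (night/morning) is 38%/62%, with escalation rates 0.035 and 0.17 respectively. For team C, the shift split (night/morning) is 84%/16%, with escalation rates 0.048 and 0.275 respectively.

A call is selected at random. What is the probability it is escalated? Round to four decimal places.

P(E) ≈ 0.0967

P(E|A) = 0.85·0.038 + 0.15·0.041 = 0.0323 + 0.00615 = 0.03845
P(E|B) = 0.38·0.035 + 0.62·0.17 = 0.0133 + 0.1054 = 0.1187
P(E|C) = 0.84·0.048 + 0.16·0.275 = 0.04032 + 0.044 = 0.08432
By total probability over the outer partition,
P(E) = 0.24·0.03845 + 0.68·0.1187 + 0.08·0.08432
      = 0.009228 + 0.080716 + 0.0067456 = 0.0966896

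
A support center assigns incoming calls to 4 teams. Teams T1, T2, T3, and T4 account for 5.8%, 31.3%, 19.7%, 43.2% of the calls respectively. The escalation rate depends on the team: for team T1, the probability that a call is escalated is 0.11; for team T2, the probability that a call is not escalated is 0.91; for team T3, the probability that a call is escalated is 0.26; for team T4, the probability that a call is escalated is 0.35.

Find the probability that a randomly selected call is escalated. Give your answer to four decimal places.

P(E|T2) = 1 − 0.91 = 0.09.
P(E) = P(E|T1)·P(T1) + P(E|T2)·P(T2) + P(E|T3)·P(T3) + P(E|T4)·P(T4)
      = 0.11·0.058 + 0.09·0.313 + 0.26·0.197 + 0.35·0.432
      = 0.00638 + 0.02817 + 0.05122 + 0.1512 = 0.23697

P(E) ≈ 0.2370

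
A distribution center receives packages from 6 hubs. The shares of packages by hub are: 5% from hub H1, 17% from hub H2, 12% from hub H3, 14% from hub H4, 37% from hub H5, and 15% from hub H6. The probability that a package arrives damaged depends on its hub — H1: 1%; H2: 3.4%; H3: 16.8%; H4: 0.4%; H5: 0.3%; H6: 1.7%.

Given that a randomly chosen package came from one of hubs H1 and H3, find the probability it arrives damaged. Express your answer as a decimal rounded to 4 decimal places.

Let S = {H1, H3}.
P(S) = 0.05 + 0.12 = 0.17.
P(D ∩ S) = 0.01·0.05 + 0.168·0.12 = 0.0005 + 0.02016 = 0.02066.
P(D | S) = 0.02066 / 0.17 = 0.121529…

P(D|S) ≈ 0.1215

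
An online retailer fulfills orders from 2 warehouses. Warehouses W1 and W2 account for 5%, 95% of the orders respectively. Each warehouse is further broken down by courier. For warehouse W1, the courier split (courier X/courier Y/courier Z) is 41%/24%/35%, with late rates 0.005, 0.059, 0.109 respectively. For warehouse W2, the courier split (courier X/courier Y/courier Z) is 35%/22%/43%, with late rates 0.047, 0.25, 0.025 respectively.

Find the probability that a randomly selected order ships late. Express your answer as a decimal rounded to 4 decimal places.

P(L|W1) = 0.41·0.005 + 0.24·0.059 + 0.35·0.109 = 0.00205 + 0.01416 + 0.03815 = 0.05436
P(L|W2) = 0.35·0.047 + 0.22·0.25 + 0.43·0.025 = 0.01645 + 0.055 + 0.01075 = 0.0822
Then overall,
P(L) = 0.05·0.05436 + 0.95·0.0822
      = 0.002718 + 0.07809 = 0.080808

P(L) ≈ 0.0808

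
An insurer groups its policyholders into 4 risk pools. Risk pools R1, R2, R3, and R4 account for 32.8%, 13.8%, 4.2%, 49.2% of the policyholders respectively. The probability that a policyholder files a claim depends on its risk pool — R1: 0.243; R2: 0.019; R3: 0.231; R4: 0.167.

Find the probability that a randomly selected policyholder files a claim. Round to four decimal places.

By the law of total probability,
P(C) = P(C|R1)·P(R1) + P(C|R2)·P(R2) + P(C|R3)·P(R3) + P(C|R4)·P(R4)
      = 0.243·0.328 + 0.019·0.138 + 0.231·0.042 + 0.167·0.492
      = 0.079704 + 0.002622 + 0.009702 + 0.082164 = 0.174192

P(C) ≈ 0.1742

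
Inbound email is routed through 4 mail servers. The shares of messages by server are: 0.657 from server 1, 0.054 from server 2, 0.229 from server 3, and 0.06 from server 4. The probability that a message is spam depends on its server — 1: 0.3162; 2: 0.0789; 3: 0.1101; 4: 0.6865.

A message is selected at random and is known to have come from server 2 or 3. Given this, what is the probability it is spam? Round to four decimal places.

Let J = {2, 3}.
P(J) = 0.054 + 0.229 = 0.283.
P(S ∩ J) = 0.0789·0.054 + 0.1101·0.229 = 0.0042606 + 0.0252129 = 0.0294735.
P(S | J) = 0.0294735 / 0.283 = 0.104147…

P(S|J) ≈ 0.1041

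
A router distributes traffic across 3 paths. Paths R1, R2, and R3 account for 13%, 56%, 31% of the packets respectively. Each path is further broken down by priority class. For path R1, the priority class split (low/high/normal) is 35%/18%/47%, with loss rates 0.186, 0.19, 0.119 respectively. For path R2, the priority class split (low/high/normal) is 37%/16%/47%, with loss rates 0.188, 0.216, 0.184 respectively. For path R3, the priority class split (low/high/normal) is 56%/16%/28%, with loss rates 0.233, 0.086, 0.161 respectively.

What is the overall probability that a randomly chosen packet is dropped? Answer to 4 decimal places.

P(L) ≈ 0.1856

P(L|R1) = 0.35·0.186 + 0.18·0.19 + 0.47·0.119 = 0.0651 + 0.0342 + 0.05593 = 0.15523
P(L|R2) = 0.37·0.188 + 0.16·0.216 + 0.47·0.184 = 0.06956 + 0.03456 + 0.08648 = 0.1906
P(L|R3) = 0.56·0.233 + 0.16·0.086 + 0.28·0.161 = 0.13048 + 0.01376 + 0.04508 = 0.18932
Then overall,
P(L) = 0.13·0.15523 + 0.56·0.1906 + 0.31·0.18932
      = 0.0201799 + 0.106736 + 0.0586892 = 0.1856051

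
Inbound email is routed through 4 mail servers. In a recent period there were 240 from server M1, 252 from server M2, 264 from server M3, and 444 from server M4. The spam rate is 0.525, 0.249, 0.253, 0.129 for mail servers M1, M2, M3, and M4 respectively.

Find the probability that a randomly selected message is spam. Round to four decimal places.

Total: 240 + 252 + 264 + 444 = 1200.
P(M1) = 240/1200 = 0.2. P(M2) = 252/1200 = 0.21. P(M3) = 264/1200 = 0.22. P(M4) = 444/1200 = 0.37.
By the law of total probability,
P(S) = P(S|M1)·P(M1) + P(S|M2)·P(M2) + P(S|M3)·P(M3) + P(S|M4)·P(M4)
      = 0.525·0.2 + 0.249·0.21 + 0.253·0.22 + 0.129·0.37
      = 0.105 + 0.05229 + 0.05566 + 0.04773 = 0.26068

P(S) ≈ 0.2607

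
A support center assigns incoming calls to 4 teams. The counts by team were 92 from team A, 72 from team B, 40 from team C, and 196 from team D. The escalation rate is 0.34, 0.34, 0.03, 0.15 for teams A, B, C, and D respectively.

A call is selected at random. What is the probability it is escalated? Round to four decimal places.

Total: 92 + 72 + 40 + 196 = 400.
P(A) = 92/400 = 0.23. P(B) = 72/400 = 0.18. P(C) = 40/400 = 0.1. P(D) = 196/400 = 0.49.
Summing over the partition,
P(E) = P(E|A)·P(A) + P(E|B)·P(B) + P(E|C)·P(C) + P(E|D)·P(D)
      = 0.34·0.23 + 0.34·0.18 + 0.03·0.1 + 0.15·0.49
      = 0.0782 + 0.0612 + 0.003 + 0.0735 = 0.2159

0.2159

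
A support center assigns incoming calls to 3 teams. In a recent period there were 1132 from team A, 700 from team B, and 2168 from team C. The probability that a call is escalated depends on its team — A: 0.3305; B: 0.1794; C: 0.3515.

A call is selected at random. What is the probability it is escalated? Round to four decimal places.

P(E) ≈ 0.3154

Total: 1132 + 700 + 2168 = 4000.
P(A) = 1132/4000 = 0.283. P(B) = 700/4000 = 0.175. P(C) = 2168/4000 = 0.542.
Using total probability over the partition,
P(E) = P(E|A)·P(A) + P(E|B)·P(B) + P(E|C)·P(C)
      = 0.3305·0.283 + 0.1794·0.175 + 0.3515·0.542
      = 0.0935315 + 0.031395 + 0.190513 = 0.3154395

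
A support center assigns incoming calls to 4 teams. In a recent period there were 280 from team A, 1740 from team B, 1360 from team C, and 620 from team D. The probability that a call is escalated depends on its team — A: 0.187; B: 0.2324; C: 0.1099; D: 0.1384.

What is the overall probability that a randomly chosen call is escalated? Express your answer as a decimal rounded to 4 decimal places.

0.1730

Total: 280 + 1740 + 1360 + 620 = 4000.
P(A) = 280/4000 = 0.07. P(B) = 1740/4000 = 0.435. P(C) = 1360/4000 = 0.34. P(D) = 620/4000 = 0.155.
By the law of total probability,
P(E) = P(E|A)·P(A) + P(E|B)·P(B) + P(E|C)·P(C) + P(E|D)·P(D)
      = 0.187·0.07 + 0.2324·0.435 + 0.1099·0.34 + 0.1384·0.155
      = 0.01309 + 0.101094 + 0.037366 + 0.021452 = 0.173002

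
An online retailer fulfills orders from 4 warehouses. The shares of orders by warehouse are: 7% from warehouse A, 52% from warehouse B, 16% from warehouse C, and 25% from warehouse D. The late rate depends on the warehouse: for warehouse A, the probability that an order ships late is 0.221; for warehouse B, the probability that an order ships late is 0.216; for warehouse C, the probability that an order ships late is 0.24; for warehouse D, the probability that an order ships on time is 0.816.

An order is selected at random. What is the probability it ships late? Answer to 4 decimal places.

0.2122

P(L|D) = 1 − 0.816 = 0.184.
Summing over the partition,
P(L) = P(L|A)·P(A) + P(L|B)·P(B) + P(L|C)·P(C) + P(L|D)·P(D)
      = 0.221·0.07 + 0.216·0.52 + 0.24·0.16 + 0.184·0.25
      = 0.01547 + 0.11232 + 0.0384 + 0.046 = 0.21219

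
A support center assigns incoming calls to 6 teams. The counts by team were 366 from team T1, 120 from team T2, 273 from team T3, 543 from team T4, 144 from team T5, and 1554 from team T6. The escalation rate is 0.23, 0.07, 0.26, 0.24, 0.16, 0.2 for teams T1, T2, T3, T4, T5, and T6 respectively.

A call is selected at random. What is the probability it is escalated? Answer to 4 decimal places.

Total: 366 + 120 + 273 + 543 + 144 + 1554 = 3000.
P(T1) = 366/3000 = 0.122. P(T2) = 120/3000 = 0.04. P(T3) = 273/3000 = 0.091. P(T4) = 543/3000 = 0.181. P(T5) = 144/3000 = 0.048. P(T6) = 1554/3000 = 0.518.
P(E) = P(E|T1)·P(T1) + P(E|T2)·P(T2) + P(E|T3)·P(T3) + P(E|T4)·P(T4) + P(E|T5)·P(T5) + P(E|T6)·P(T6)
      = 0.23·0.122 + 0.07·0.04 + 0.26·0.091 + 0.24·0.181 + 0.16·0.048 + 0.2·0.518
      = 0.02806 + 0.0028 + 0.02366 + 0.04344 + 0.00768 + 0.1036 = 0.20924

0.2092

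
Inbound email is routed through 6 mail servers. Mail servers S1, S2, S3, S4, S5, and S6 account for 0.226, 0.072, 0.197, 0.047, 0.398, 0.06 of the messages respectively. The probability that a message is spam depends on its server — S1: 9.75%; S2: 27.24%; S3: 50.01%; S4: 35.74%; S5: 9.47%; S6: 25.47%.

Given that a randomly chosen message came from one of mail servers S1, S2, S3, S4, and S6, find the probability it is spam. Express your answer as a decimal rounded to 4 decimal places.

P(S|J) ≈ 0.2861

Let J = {S1, S2, S3, S4, S6}.
P(J) = 0.226 + 0.072 + 0.197 + 0.047 + 0.06 = 0.602.
P(S ∩ J) = 0.0975·0.226 + 0.2724·0.072 + 0.5001·0.197 + 0.3574·0.047 + 0.2547·0.06 = 0.022035 + 0.0196128 + 0.0985197 + 0.0167978 + 0.015282 = 0.1722473.
P(S | J) = 0.1722473 / 0.602 = 0.286125…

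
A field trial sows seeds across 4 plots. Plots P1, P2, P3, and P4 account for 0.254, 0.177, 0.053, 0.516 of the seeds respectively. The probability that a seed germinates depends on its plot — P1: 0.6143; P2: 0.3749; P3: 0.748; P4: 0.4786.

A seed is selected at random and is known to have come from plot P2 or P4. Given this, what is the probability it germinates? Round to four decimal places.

0.4521

Let S = {P2, P4}.
P(S) = 0.177 + 0.516 = 0.693.
P(G ∩ S) = 0.3749·0.177 + 0.4786·0.516 = 0.0663573 + 0.2469576 = 0.3133149.
P(G | S) = 0.3133149 / 0.693 = 0.452114…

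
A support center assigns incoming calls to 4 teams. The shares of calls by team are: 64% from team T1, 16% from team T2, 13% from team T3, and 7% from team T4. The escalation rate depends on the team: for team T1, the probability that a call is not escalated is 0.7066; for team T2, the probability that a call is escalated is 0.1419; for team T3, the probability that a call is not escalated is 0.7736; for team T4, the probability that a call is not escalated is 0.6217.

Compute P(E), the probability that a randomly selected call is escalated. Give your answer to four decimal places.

P(E) ≈ 0.2664

P(E|T1) = 1 − 0.7066 = 0.2934.
P(E|T3) = 1 − 0.7736 = 0.2264.
P(E|T4) = 1 − 0.6217 = 0.3783.
P(E) = P(E|T1)·P(T1) + P(E|T2)·P(T2) + P(E|T3)·P(T3) + P(E|T4)·P(T4)
      = 0.2934·0.64 + 0.1419·0.16 + 0.2264·0.13 + 0.3783·0.07
      = 0.187776 + 0.022704 + 0.029432 + 0.026481 = 0.266393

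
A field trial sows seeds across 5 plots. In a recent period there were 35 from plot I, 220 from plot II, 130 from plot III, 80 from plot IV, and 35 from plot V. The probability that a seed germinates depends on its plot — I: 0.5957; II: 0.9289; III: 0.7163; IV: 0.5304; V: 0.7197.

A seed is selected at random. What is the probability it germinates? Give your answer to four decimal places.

P(G) ≈ 0.7719

Total: 35 + 220 + 130 + 80 + 35 = 500.
P(I) = 35/500 = 0.07. P(II) = 220/500 = 0.44. P(III) = 130/500 = 0.26. P(IV) = 80/500 = 0.16. P(V) = 35/500 = 0.07.
By the law of total probability,
P(G) = P(G|I)·P(I) + P(G|II)·P(II) + P(G|III)·P(III) + P(G|IV)·P(IV) + P(G|V)·P(V)
      = 0.5957·0.07 + 0.9289·0.44 + 0.7163·0.26 + 0.5304·0.16 + 0.7197·0.07
      = 0.041699 + 0.408716 + 0.186238 + 0.084864 + 0.050379 = 0.771896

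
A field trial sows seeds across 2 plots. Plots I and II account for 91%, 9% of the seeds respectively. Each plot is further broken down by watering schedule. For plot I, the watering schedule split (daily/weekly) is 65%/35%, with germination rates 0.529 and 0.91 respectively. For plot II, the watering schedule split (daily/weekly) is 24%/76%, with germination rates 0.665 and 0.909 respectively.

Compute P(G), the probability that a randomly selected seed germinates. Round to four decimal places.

P(G|I) = 0.65·0.529 + 0.35·0.91 = 0.34385 + 0.3185 = 0.66235
P(G|II) = 0.24·0.665 + 0.76·0.909 = 0.1596 + 0.69084 = 0.85044
Then overall,
P(G) = 0.91·0.66235 + 0.09·0.85044
      = 0.6027385 + 0.0765396 = 0.6792781

P(G) ≈ 0.6793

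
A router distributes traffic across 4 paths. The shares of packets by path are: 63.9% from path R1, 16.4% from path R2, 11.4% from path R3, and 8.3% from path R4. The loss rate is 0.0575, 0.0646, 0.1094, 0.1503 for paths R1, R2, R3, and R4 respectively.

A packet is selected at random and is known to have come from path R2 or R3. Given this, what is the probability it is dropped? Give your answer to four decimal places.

Let S = {R2, R3}.
P(S) = 0.164 + 0.114 = 0.278.
P(L ∩ S) = 0.0646·0.164 + 0.1094·0.114 = 0.0105944 + 0.0124716 = 0.023066.
P(L | S) = 0.023066 / 0.278 = 0.082971…

P(L|S) ≈ 0.0830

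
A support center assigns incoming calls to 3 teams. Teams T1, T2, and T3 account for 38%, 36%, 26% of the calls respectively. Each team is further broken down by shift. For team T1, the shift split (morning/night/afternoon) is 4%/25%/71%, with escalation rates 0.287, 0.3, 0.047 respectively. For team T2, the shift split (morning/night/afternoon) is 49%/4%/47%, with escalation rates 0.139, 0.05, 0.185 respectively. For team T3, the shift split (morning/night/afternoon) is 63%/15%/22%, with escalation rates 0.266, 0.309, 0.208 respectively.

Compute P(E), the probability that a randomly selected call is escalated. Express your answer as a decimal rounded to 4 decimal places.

P(E|T1) = 0.04·0.287 + 0.25·0.3 + 0.71·0.047 = 0.01148 + 0.075 + 0.03337 = 0.11985
P(E|T2) = 0.49·0.139 + 0.04·0.05 + 0.47·0.185 = 0.06811 + 0.002 + 0.08695 = 0.15706
P(E|T3) = 0.63·0.266 + 0.15·0.309 + 0.22·0.208 = 0.16758 + 0.04635 + 0.04576 = 0.25969
By total probability over the outer partition,
P(E) = 0.38·0.11985 + 0.36·0.15706 + 0.26·0.25969
      = 0.045543 + 0.0565416 + 0.0675194 = 0.169604

0.1696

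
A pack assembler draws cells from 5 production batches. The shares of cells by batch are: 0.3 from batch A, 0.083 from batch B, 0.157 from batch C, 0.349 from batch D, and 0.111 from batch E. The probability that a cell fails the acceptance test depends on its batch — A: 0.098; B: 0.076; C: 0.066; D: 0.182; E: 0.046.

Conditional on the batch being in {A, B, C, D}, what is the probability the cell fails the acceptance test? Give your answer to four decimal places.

0.1233

Let S = {A, B, C, D}.
P(S) = 0.3 + 0.083 + 0.157 + 0.349 = 0.889.
P(F ∩ S) = 0.098·0.3 + 0.076·0.083 + 0.066·0.157 + 0.182·0.349 = 0.0294 + 0.006308 + 0.010362 + 0.063518 = 0.109588.
P(F | S) = 0.109588 / 0.889 = 0.123271…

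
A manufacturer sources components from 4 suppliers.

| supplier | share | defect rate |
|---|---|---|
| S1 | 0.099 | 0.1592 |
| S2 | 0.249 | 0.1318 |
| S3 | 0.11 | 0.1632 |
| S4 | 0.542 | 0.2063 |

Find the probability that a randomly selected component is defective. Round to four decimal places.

P(D) ≈ 0.1783

Summing over the partition,
P(D) = P(D|S1)·P(S1) + P(D|S2)·P(S2) + P(D|S3)·P(S3) + P(D|S4)·P(S4)
      = 0.1592·0.099 + 0.1318·0.249 + 0.1632·0.11 + 0.2063·0.542
      = 0.0157608 + 0.0328182 + 0.017952 + 0.1118146 = 0.1783456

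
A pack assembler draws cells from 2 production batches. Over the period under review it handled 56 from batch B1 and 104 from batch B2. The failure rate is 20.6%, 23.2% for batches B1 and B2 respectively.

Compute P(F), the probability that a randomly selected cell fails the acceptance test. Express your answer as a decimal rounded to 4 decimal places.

Total: 56 + 104 = 160.
P(B1) = 56/160 = 0.35. P(B2) = 104/160 = 0.65.
By the law of total probability,
P(F) = P(F|B1)·P(B1) + P(F|B2)·P(B2)
      = 0.206·0.35 + 0.232·0.65
      = 0.0721 + 0.1508 = 0.2229

P(F) ≈ 0.2229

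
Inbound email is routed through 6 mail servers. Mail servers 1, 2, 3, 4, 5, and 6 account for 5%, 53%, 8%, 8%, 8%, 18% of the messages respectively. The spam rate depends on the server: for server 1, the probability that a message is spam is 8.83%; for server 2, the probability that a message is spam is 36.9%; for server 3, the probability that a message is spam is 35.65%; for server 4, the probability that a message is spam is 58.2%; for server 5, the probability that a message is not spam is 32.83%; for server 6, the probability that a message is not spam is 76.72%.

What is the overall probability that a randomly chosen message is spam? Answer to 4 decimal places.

P(S|5) = 1 − 0.3283 = 0.6717.
P(S|6) = 1 − 0.7672 = 0.2328.
By the law of total probability,
P(S) = P(S|1)·P(1) + P(S|2)·P(2) + P(S|3)·P(3) + P(S|4)·P(4) + P(S|5)·P(5) + P(S|6)·P(6)
      = 0.0883·0.05 + 0.369·0.53 + 0.3565·0.08 + 0.582·0.08 + 0.6717·0.08 + 0.2328·0.18
      = 0.004415 + 0.19557 + 0.02852 + 0.04656 + 0.053736 + 0.041904 = 0.370705

0.3707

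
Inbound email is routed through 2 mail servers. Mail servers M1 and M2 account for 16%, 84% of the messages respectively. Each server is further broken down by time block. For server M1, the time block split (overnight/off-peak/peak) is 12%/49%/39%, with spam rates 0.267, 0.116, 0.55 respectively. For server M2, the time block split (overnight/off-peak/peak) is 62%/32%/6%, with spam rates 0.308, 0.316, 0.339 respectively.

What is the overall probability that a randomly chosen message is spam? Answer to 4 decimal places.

P(S|M1) = 0.12·0.267 + 0.49·0.116 + 0.39·0.55 = 0.03204 + 0.05684 + 0.2145 = 0.30338
P(S|M2) = 0.62·0.308 + 0.32·0.316 + 0.06·0.339 = 0.19096 + 0.10112 + 0.02034 = 0.31242
Then overall,
P(S) = 0.16·0.30338 + 0.84·0.31242
      = 0.0485408 + 0.2624328 = 0.3109736

0.3110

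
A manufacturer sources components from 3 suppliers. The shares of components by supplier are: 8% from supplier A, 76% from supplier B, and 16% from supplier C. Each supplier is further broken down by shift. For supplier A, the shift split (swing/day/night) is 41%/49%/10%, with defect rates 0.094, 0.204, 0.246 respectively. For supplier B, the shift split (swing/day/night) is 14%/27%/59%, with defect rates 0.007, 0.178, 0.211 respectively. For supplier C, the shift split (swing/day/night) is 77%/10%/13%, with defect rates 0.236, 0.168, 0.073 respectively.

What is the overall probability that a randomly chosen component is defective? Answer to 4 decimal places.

0.1782

P(D|A) = 0.41·0.094 + 0.49·0.204 + 0.1·0.246 = 0.03854 + 0.09996 + 0.0246 = 0.1631
P(D|B) = 0.14·0.007 + 0.27·0.178 + 0.59·0.211 = 0.00098 + 0.04806 + 0.12449 = 0.17353
P(D|C) = 0.77·0.236 + 0.1·0.168 + 0.13·0.073 = 0.18172 + 0.0168 + 0.00949 = 0.20801
Then overall,
P(D) = 0.08·0.1631 + 0.76·0.17353 + 0.16·0.20801
      = 0.013048 + 0.1318828 + 0.0332816 = 0.1782124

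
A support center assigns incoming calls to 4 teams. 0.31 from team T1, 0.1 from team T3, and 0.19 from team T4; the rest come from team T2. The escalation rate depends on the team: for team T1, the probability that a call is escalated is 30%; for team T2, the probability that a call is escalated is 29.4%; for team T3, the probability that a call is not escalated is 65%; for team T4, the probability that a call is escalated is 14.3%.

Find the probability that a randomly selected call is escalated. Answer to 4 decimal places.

P(T2) = 1 − (0.31 + 0.1 + 0.19) = 0.4.
P(E|T3) = 1 − 0.65 = 0.35.
Summing over the partition,
P(E) = P(E|T1)·P(T1) + P(E|T2)·P(T2) + P(E|T3)·P(T3) + P(E|T4)·P(T4)
      = 0.3·0.31 + 0.294·0.4 + 0.35·0.1 + 0.143·0.19
      = 0.093 + 0.1176 + 0.035 + 0.02717 = 0.27277

0.2728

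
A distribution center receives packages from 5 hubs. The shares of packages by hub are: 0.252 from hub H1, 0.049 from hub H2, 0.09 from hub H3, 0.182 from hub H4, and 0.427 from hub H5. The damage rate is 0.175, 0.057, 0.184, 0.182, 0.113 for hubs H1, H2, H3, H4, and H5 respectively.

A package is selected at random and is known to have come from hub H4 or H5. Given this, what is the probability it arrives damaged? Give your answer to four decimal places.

P(D|S) ≈ 0.1336

Let S = {H4, H5}.
P(S) = 0.182 + 0.427 = 0.609.
P(D ∩ S) = 0.182·0.182 + 0.113·0.427 = 0.033124 + 0.048251 = 0.081375.
P(D | S) = 0.081375 / 0.609 = 0.133621…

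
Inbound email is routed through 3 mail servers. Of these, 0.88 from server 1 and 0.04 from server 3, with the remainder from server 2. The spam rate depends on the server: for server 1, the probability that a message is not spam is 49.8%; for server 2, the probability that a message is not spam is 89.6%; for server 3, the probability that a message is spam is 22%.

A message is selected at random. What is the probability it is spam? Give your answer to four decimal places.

P(2) = 1 − (0.88 + 0.04) = 0.08.
P(S|1) = 1 − 0.498 = 0.502.
P(S|2) = 1 − 0.896 = 0.104.
P(S) = P(S|1)·P(1) + P(S|2)·P(2) + P(S|3)·P(3)
      = 0.502·0.88 + 0.104·0.08 + 0.22·0.04
      = 0.44176 + 0.00832 + 0.0088 = 0.45888

0.4589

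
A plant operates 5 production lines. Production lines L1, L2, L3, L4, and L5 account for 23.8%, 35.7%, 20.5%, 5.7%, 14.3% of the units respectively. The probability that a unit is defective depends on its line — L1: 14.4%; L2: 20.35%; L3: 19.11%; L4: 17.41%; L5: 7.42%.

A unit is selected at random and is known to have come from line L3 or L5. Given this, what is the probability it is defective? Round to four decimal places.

Let S = {L3, L5}.
P(S) = 0.205 + 0.143 = 0.348.
P(D ∩ S) = 0.1911·0.205 + 0.0742·0.143 = 0.0391755 + 0.0106106 = 0.0497861.
P(D | S) = 0.0497861 / 0.348 = 0.143064…

P(D|S) ≈ 0.1431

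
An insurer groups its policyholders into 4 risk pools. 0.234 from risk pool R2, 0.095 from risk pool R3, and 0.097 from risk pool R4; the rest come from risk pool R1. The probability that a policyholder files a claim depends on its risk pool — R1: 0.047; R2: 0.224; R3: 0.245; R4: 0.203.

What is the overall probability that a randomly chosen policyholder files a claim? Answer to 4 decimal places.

0.1224

P(R1) = 1 − (0.234 + 0.095 + 0.097) = 0.574.
P(C) = P(C|R1)·P(R1) + P(C|R2)·P(R2) + P(C|R3)·P(R3) + P(C|R4)·P(R4)
      = 0.047·0.574 + 0.224·0.234 + 0.245·0.095 + 0.203·0.097
      = 0.026978 + 0.052416 + 0.023275 + 0.019691 = 0.12236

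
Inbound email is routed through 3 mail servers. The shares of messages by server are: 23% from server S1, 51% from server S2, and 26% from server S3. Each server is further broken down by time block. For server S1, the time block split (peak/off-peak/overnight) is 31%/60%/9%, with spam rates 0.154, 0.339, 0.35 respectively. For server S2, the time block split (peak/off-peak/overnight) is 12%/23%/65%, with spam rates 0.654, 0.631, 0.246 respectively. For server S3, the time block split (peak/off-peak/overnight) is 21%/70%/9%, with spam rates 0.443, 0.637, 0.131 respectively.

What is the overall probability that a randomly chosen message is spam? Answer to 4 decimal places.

P(S|S1) = 0.31·0.154 + 0.6·0.339 + 0.09·0.35 = 0.04774 + 0.2034 + 0.0315 = 0.28264
P(S|S2) = 0.12·0.654 + 0.23·0.631 + 0.65·0.246 = 0.07848 + 0.14513 + 0.1599 = 0.38351
P(S|S3) = 0.21·0.443 + 0.7·0.637 + 0.09·0.131 = 0.09303 + 0.4459 + 0.01179 = 0.55072
By total probability over the outer partition,
P(S) = 0.23·0.28264 + 0.51·0.38351 + 0.26·0.55072
      = 0.0650072 + 0.1955901 + 0.1431872 = 0.4037845

P(S) ≈ 0.4038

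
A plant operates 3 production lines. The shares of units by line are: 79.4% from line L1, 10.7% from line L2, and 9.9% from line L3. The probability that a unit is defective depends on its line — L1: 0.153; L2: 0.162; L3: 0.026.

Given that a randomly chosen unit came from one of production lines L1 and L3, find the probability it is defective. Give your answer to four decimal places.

P(D|S) ≈ 0.1389

Let S = {L1, L3}.
P(S) = 0.794 + 0.099 = 0.893.
P(D ∩ S) = 0.153·0.794 + 0.026·0.099 = 0.121482 + 0.002574 = 0.124056.
P(D | S) = 0.124056 / 0.893 = 0.138920…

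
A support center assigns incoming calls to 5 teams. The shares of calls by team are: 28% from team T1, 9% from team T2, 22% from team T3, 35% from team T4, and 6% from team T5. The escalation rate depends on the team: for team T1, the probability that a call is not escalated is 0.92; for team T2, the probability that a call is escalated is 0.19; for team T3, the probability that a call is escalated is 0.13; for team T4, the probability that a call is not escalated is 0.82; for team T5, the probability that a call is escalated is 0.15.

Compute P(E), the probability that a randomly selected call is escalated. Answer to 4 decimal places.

0.1401

P(E|T1) = 1 − 0.92 = 0.08.
P(E|T4) = 1 − 0.82 = 0.18.
P(E) = P(E|T1)·P(T1) + P(E|T2)·P(T2) + P(E|T3)·P(T3) + P(E|T4)·P(T4) + P(E|T5)·P(T5)
      = 0.08·0.28 + 0.19·0.09 + 0.13·0.22 + 0.18·0.35 + 0.15·0.06
      = 0.0224 + 0.0171 + 0.0286 + 0.063 + 0.009 = 0.1401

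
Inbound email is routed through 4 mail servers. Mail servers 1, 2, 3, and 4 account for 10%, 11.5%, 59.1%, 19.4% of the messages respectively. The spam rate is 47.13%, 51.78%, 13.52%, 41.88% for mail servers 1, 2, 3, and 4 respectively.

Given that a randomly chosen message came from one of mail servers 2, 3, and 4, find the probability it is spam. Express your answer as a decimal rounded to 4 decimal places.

0.2452

Let J = {2, 3, 4}.
P(J) = 0.115 + 0.591 + 0.194 = 0.9.
P(S ∩ J) = 0.5178·0.115 + 0.1352·0.591 + 0.4188·0.194 = 0.059547 + 0.0799032 + 0.0812472 = 0.2206974.
P(S | J) = 0.2206974 / 0.9 = 0.245219…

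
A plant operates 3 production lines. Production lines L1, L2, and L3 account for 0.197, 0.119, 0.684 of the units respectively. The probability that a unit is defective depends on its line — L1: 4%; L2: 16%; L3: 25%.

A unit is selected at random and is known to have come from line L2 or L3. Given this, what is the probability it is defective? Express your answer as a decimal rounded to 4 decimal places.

Let S = {L2, L3}.
P(S) = 0.119 + 0.684 = 0.803.
P(D ∩ S) = 0.16·0.119 + 0.25·0.684 = 0.01904 + 0.171 = 0.19004.
P(D | S) = 0.19004 / 0.803 = 0.236663…

0.2367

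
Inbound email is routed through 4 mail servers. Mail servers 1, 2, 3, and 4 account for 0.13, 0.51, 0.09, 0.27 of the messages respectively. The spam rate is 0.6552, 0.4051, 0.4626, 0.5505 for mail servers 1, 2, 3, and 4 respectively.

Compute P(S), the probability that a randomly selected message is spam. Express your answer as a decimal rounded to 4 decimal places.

0.4820

P(S) = P(S|1)·P(1) + P(S|2)·P(2) + P(S|3)·P(3) + P(S|4)·P(4)
      = 0.6552·0.13 + 0.4051·0.51 + 0.4626·0.09 + 0.5505·0.27
      = 0.085176 + 0.206601 + 0.041634 + 0.148635 = 0.482046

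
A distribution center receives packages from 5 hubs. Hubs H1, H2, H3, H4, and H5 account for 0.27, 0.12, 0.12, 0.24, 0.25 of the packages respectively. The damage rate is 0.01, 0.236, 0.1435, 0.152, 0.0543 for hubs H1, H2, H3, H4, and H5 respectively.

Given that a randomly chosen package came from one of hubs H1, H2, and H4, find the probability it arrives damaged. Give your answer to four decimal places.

P(D|S) ≈ 0.1071

Let S = {H1, H2, H4}.
P(S) = 0.27 + 0.12 + 0.24 = 0.63.
P(D ∩ S) = 0.01·0.27 + 0.236·0.12 + 0.152·0.24 = 0.0027 + 0.02832 + 0.03648 = 0.0675.
P(D | S) = 0.0675 / 0.63 = 0.107143…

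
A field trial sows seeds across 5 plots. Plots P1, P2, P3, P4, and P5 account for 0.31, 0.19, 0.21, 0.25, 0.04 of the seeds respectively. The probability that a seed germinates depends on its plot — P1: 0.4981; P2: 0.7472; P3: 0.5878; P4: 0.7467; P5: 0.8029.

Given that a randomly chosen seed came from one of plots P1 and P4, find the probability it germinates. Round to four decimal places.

0.6091

Let S = {P1, P4}.
P(S) = 0.31 + 0.25 = 0.56.
P(G ∩ S) = 0.4981·0.31 + 0.7467·0.25 = 0.154411 + 0.186675 = 0.341086.
P(G | S) = 0.341086 / 0.56 = 0.609082…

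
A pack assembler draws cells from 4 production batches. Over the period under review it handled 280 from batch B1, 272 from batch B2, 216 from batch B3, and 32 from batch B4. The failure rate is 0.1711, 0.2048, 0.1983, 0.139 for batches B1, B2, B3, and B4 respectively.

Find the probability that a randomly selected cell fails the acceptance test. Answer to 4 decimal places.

Total: 280 + 272 + 216 + 32 = 800.
P(B1) = 280/800 = 0.35. P(B2) = 272/800 = 0.34. P(B3) = 216/800 = 0.27. P(B4) = 32/800 = 0.04.
P(F) = P(F|B1)·P(B1) + P(F|B2)·P(B2) + P(F|B3)·P(B3) + P(F|B4)·P(B4)
      = 0.1711·0.35 + 0.2048·0.34 + 0.1983·0.27 + 0.139·0.04
      = 0.059885 + 0.069632 + 0.053541 + 0.00556 = 0.188618

0.1886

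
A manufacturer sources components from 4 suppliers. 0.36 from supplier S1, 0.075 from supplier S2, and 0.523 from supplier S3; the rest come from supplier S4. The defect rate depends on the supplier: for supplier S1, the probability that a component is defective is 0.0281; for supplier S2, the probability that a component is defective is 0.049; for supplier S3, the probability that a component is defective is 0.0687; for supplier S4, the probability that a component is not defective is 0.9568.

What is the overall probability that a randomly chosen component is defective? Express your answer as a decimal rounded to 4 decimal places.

P(S4) = 1 − (0.36 + 0.075 + 0.523) = 0.042.
P(D|S4) = 1 − 0.9568 = 0.0432.
P(D) = P(D|S1)·P(S1) + P(D|S2)·P(S2) + P(D|S3)·P(S3) + P(D|S4)·P(S4)
      = 0.0281·0.36 + 0.049·0.075 + 0.0687·0.523 + 0.0432·0.042
      = 0.010116 + 0.003675 + 0.0359301 + 0.0018144 = 0.0515355

P(D) ≈ 0.0515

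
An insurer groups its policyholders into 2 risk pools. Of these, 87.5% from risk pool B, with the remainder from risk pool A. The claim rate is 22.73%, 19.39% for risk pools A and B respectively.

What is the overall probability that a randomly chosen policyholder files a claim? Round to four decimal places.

P(A) = 1 − (0.875) = 0.125.
By the law of total probability,
P(C) = P(C|A)·P(A) + P(C|B)·P(B)
      = 0.2273·0.125 + 0.1939·0.875
      = 0.0284125 + 0.1696625 = 0.198075

0.1981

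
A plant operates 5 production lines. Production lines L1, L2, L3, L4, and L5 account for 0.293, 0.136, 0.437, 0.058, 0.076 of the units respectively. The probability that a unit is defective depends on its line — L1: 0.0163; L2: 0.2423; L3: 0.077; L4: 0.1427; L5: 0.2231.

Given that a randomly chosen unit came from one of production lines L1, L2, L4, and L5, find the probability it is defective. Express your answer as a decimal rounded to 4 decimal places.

Let S = {L1, L2, L4, L5}.
P(S) = 0.293 + 0.136 + 0.058 + 0.076 = 0.563.
P(D ∩ S) = 0.0163·0.293 + 0.2423·0.136 + 0.1427·0.058 + 0.2231·0.076 = 0.0047759 + 0.0329528 + 0.0082766 + 0.0169556 = 0.0629609.
P(D | S) = 0.0629609 / 0.563 = 0.111831…

P(D|S) ≈ 0.1118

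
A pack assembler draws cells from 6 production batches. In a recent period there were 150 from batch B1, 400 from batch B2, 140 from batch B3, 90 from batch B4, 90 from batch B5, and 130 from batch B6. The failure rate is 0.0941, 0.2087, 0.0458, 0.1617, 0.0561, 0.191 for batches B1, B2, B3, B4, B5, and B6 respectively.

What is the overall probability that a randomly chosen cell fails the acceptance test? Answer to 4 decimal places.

Total: 150 + 400 + 140 + 90 + 90 + 130 = 1000.
P(B1) = 150/1000 = 0.15. P(B2) = 400/1000 = 0.4. P(B3) = 140/1000 = 0.14. P(B4) = 90/1000 = 0.09. P(B5) = 90/1000 = 0.09. P(B6) = 130/1000 = 0.13.
Using total probability over the partition,
P(F) = P(F|B1)·P(B1) + P(F|B2)·P(B2) + P(F|B3)·P(B3) + P(F|B4)·P(B4) + P(F|B5)·P(B5) + P(F|B6)·P(B6)
      = 0.0941·0.15 + 0.2087·0.4 + 0.0458·0.14 + 0.1617·0.09 + 0.0561·0.09 + 0.191·0.13
      = 0.014115 + 0.08348 + 0.006412 + 0.014553 + 0.005049 + 0.02483 = 0.148439

P(F) ≈ 0.1484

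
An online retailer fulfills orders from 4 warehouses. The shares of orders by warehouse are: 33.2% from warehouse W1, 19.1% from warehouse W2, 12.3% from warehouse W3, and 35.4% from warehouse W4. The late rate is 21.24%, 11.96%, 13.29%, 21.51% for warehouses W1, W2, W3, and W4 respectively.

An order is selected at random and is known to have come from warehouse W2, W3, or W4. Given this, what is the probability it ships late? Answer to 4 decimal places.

Let S = {W2, W3, W4}.
P(S) = 0.191 + 0.123 + 0.354 = 0.668.
P(L ∩ S) = 0.1196·0.191 + 0.1329·0.123 + 0.2151·0.354 = 0.0228436 + 0.0163467 + 0.0761454 = 0.1153357.
P(L | S) = 0.1153357 / 0.668 = 0.172658…

P(L|S) ≈ 0.1727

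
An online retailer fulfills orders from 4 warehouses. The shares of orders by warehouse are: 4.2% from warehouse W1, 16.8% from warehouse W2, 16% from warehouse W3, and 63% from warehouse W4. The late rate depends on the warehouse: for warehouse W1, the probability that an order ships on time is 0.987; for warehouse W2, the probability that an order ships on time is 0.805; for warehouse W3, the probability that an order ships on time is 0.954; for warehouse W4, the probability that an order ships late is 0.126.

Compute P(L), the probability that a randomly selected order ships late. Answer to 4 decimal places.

P(L|W1) = 1 − 0.987 = 0.013.
P(L|W2) = 1 − 0.805 = 0.195.
P(L|W3) = 1 − 0.954 = 0.046.
By the law of total probability,
P(L) = P(L|W1)·P(W1) + P(L|W2)·P(W2) + P(L|W3)·P(W3) + P(L|W4)·P(W4)
      = 0.013·0.042 + 0.195·0.168 + 0.046·0.16 + 0.126·0.63
      = 0.000546 + 0.03276 + 0.00736 + 0.07938 = 0.120046

P(L) ≈ 0.1200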